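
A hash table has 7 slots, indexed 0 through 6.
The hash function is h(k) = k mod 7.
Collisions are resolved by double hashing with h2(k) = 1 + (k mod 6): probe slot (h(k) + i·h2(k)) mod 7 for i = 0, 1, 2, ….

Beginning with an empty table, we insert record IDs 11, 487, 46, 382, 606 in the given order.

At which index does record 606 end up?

11 hashes to 4; slot 4 is free => place at 4.
487 hashes to 4, h2=2; 4 taken => place at 6.
46 hashes to 4, h2=5; 4 taken => place at 2.
382 hashes to 4, h2=5; 4,2 taken => place at 0.
606 hashes to 4, h2=1; 4 taken => place at 5.
Table: [382, ., 46, ., 11, 606, 487]

5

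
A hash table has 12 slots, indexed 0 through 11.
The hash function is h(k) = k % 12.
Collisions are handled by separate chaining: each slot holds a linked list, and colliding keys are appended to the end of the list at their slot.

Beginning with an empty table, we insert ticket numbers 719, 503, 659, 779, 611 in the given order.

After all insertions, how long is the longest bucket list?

Insert 719: h=11, bucket 11 empty → new chain.
Insert 503: h=11, bucket 11 nonempty → append to chain.
Insert 659: h=11, bucket 11 nonempty → append to chain.
Insert 779: h=11, bucket 11 nonempty → append to chain.
Insert 611: h=11, bucket 11 nonempty → append to chain.
Final buckets:
0: -
1: -
2: -
3: -
4: -
5: -
6: -
7: -
8: -
9: -
10: -
11: 719 -> 503 -> 659 -> 779 -> 611

5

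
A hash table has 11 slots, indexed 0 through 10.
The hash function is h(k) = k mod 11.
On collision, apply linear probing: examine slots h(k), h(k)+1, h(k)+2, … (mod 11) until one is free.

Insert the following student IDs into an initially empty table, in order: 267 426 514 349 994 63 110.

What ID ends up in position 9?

267 hashes to 3; slot 3 is free => place at 3.
426 hashes to 8; slot 8 is free => place at 8.
514 hashes to 8; 8 taken => place at 9.
349 hashes to 8; 8,9 taken => place at 10.
994 hashes to 4; slot 4 is free => place at 4.
63 hashes to 8; 8,9,10 taken => place at 0.
110 hashes to 0; 0 taken => place at 1.
Table: [63, 110, ., 267, 994, ., ., ., 426, 514, 349]

514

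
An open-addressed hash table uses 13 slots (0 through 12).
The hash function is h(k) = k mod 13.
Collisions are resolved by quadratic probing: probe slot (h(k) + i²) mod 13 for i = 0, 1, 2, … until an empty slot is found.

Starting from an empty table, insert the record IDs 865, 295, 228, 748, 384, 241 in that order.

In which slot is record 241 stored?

Insert 865: h=7, slot 7 empty -> index 7.
Insert 295: h=9, slot 9 empty -> index 9.
Insert 228: h=7, slot 7 occupied -> index 8.
Insert 748: h=7, slots 7,8 occupied -> index 11.
Insert 384: h=7, slots 7,8,11 occupied -> index 3.
Insert 241: h=7, slots 7,8,11,3 occupied -> index 10.
Table: [_, _, _, 384, _, _, _, 865, 228, 295, 241, 748, _]

10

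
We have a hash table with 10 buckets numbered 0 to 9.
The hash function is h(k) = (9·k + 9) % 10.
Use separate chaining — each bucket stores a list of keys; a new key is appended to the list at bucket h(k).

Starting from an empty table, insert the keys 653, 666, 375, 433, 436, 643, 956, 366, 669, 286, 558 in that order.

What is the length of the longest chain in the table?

Insert 653: h=6, bucket 6 empty -> new chain.
Insert 666: h=3, bucket 3 empty -> new chain.
Insert 375: h=4, bucket 4 empty -> new chain.
Insert 433: h=6, bucket 6 nonempty -> append to chain.
Insert 436: h=3, bucket 3 nonempty -> append to chain.
Insert 643: h=6, bucket 6 nonempty -> append to chain.
Insert 956: h=3, bucket 3 nonempty -> append to chain.
Insert 366: h=3, bucket 3 nonempty -> append to chain.
Insert 669: h=0, bucket 0 empty -> new chain.
Insert 286: h=3, bucket 3 nonempty -> append to chain.
Insert 558: h=1, bucket 1 empty -> new chain.
Final buckets:
0: 669
1: 558
2: —
3: 666 -> 436 -> 956 -> 366 -> 286
4: 375
5: —
6: 653 -> 433 -> 643
7: —
8: —
9: —

5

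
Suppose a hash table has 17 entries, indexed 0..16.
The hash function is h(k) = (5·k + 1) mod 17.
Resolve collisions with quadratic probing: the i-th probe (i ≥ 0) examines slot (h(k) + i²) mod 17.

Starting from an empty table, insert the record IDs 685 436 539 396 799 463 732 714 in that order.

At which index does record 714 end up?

2

685: h=9 => slot 9
436: h=5 => slot 5
539: h=10 => slot 10
396: h=9, probe 9,10,13 => slot 13
799: h=1 => slot 1
463: h=4 => slot 4
732: h=6 => slot 6
714: h=1, probe 1,2 => slot 2
Table: [_, 799, 714, _, 463, 436, 732, _, _, 685, 539, _, _, 396, _, _, _]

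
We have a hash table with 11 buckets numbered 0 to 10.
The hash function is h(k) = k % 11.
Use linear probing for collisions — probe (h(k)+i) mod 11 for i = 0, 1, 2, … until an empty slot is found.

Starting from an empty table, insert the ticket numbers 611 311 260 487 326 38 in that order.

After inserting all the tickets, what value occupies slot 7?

611: h=6 → slot 6
311: h=3 → slot 3
260: h=7 → slot 7
487: h=3, probe 3,4 → slot 4
326: h=7, probe 7,8 → slot 8
38: h=5 → slot 5
Table: [—, —, —, 311, 487, 38, 611, 260, 326, —, —]

260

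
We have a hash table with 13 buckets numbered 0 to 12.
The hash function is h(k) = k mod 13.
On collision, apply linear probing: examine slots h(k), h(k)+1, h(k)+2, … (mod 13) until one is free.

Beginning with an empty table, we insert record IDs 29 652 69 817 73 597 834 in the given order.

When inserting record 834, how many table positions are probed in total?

29 hashes to 3; slot 3 is free → place at 3.
652 hashes to 2; slot 2 is free → place at 2.
69 hashes to 4; slot 4 is free → place at 4.
817 hashes to 11; slot 11 is free → place at 11.
73 hashes to 8; slot 8 is free → place at 8.
597 hashes to 12; slot 12 is free → place at 12.
834 hashes to 2; 2,3,4 taken → place at 5.
Table: [_, _, 652, 29, 69, 834, _, _, 73, _, _, 817, 597]

4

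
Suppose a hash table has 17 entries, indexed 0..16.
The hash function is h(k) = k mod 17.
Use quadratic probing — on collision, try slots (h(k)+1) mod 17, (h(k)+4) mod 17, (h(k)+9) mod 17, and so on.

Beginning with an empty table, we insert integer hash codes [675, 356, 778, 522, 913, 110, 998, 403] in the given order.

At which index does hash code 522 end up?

4

675 hashes to 12; slot 12 is free -> place at 12.
356 hashes to 16; slot 16 is free -> place at 16.
778 hashes to 13; slot 13 is free -> place at 13.
522 hashes to 12; 12,13,16 taken -> place at 4.
913 hashes to 12; 12,13,16,4 taken -> place at 11.
110 hashes to 8; slot 8 is free -> place at 8.
998 hashes to 12; 12,13,16,4,11 taken -> place at 3.
403 hashes to 12; 12,13,16,4,11,3 taken -> place at 14.
Table: [—, —, —, 998, 522, —, —, —, 110, —, —, 913, 675, 778, 403, —, 356]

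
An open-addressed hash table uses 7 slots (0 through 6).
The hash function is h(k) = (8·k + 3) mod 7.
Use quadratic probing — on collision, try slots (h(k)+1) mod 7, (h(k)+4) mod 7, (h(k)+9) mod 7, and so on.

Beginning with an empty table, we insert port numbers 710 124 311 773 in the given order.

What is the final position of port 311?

710 hashes to 6; slot 6 is free => place at 6.
124 hashes to 1; slot 1 is free => place at 1.
311 hashes to 6; 6 taken => place at 0.
773 hashes to 6; 6,0 taken => place at 3.
Table: [311, 124, _, 773, _, _, 710]

0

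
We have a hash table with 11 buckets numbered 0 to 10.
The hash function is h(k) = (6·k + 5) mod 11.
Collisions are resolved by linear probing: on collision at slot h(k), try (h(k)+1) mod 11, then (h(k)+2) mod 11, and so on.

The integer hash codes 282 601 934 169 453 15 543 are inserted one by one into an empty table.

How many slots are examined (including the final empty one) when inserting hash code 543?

282: h=3 → slot 3
601: h=3, probe 3,4 → slot 4
934: h=10 → slot 10
169: h=7 → slot 7
453: h=6 → slot 6
15: h=7, probe 7,8 → slot 8
543: h=7, probe 7,8,9 → slot 9
Table: [., ., ., 282, 601, ., 453, 169, 15, 543, 934]

3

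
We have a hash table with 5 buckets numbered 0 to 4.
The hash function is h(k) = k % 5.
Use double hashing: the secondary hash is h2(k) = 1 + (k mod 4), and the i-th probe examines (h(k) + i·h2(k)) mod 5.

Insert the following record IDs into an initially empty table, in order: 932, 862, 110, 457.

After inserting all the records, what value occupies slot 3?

110

932: h=2 => slot 2
862: h=2, h2=3, probe 2,0 => slot 0
110: h=0, h2=3, probe 0,3 => slot 3
457: h=2, h2=2, probe 2,4 => slot 4
Table: [862, -, 932, 110, 457]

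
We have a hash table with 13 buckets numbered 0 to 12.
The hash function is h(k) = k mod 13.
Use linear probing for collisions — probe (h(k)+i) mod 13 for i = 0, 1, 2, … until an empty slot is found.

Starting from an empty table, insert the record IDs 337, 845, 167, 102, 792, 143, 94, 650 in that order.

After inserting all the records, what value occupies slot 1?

102

337 hashes to 12; slot 12 is free -> place at 12.
845 hashes to 0; slot 0 is free -> place at 0.
167 hashes to 11; slot 11 is free -> place at 11.
102 hashes to 11; 11,12,0 taken -> place at 1.
792 hashes to 12; 12,0,1 taken -> place at 2.
143 hashes to 0; 0,1,2 taken -> place at 3.
94 hashes to 3; 3 taken -> place at 4.
650 hashes to 0; 0,1,2,3,4 taken -> place at 5.
Table: [845, 102, 792, 143, 94, 650, ∅, ∅, ∅, ∅, ∅, 167, 337]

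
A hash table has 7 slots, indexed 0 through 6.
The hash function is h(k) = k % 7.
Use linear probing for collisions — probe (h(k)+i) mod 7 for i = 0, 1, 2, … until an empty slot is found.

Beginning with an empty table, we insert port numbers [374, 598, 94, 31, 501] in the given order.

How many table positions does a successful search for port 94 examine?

3

374 hashes to 3; slot 3 is free -> place at 3.
598 hashes to 3; 3 taken -> place at 4.
94 hashes to 3; 3,4 taken -> place at 5.
31 hashes to 3; 3,4,5 taken -> place at 6.
501 hashes to 4; 4,5,6 taken -> place at 0.
Table: [501, ∅, ∅, 374, 598, 94, 31]
Lookup 94: h=3, probe 3,4,5 → found at 5.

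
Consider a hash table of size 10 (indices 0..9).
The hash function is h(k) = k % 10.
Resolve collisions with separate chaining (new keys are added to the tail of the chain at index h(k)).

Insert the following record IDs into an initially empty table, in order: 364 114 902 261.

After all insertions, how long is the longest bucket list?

Insert 364: h=4, bucket 4 empty -> new chain.
Insert 114: h=4, bucket 4 nonempty -> append to chain.
Insert 902: h=2, bucket 2 empty -> new chain.
Insert 261: h=1, bucket 1 empty -> new chain.
Final buckets:
0: —
1: 261
2: 902
3: —
4: 364 -> 114
5: —
6: —
7: —
8: —
9: —

2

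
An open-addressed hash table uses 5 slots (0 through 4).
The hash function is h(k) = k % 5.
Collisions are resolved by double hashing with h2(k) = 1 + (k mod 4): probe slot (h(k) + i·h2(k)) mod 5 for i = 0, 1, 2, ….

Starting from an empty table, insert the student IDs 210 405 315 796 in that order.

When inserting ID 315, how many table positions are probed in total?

210 hashes to 0; slot 0 is free => place at 0.
405 hashes to 0, h2=2; 0 taken => place at 2.
315 hashes to 0, h2=4; 0 taken => place at 4.
796 hashes to 1; slot 1 is free => place at 1.
Table: [210, 796, 405, _, 315]

2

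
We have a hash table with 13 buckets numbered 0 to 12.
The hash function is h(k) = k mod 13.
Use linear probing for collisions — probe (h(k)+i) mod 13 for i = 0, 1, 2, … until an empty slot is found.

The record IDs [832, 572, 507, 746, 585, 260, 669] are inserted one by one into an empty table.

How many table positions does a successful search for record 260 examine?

5

832: h=0 -> slot 0
572: h=0, probe 0,1 -> slot 1
507: h=0, probe 0,1,2 -> slot 2
746: h=5 -> slot 5
585: h=0, probe 0,1,2,3 -> slot 3
260: h=0, probe 0,1,2,3,4 -> slot 4
669: h=6 -> slot 6
Table: [832, 572, 507, 585, 260, 746, 669, -, -, -, -, -, -]
Lookup 260: h=0, probe 0,1,2,3,4 → found at 4.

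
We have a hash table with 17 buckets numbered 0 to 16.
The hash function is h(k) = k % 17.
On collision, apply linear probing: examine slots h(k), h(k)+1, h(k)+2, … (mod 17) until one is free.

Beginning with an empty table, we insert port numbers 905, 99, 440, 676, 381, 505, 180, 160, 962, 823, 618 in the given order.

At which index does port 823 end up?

905 hashes to 4; slot 4 is free => place at 4.
99 hashes to 14; slot 14 is free => place at 14.
440 hashes to 15; slot 15 is free => place at 15.
676 hashes to 13; slot 13 is free => place at 13.
381 hashes to 7; slot 7 is free => place at 7.
505 hashes to 12; slot 12 is free => place at 12.
180 hashes to 10; slot 10 is free => place at 10.
160 hashes to 7; 7 taken => place at 8.
962 hashes to 10; 10 taken => place at 11.
823 hashes to 7; 7,8 taken => place at 9.
618 hashes to 6; slot 6 is free => place at 6.
Table: [., ., ., ., 905, ., 618, 381, 160, 823, 180, 962, 505, 676, 99, 440, .]

9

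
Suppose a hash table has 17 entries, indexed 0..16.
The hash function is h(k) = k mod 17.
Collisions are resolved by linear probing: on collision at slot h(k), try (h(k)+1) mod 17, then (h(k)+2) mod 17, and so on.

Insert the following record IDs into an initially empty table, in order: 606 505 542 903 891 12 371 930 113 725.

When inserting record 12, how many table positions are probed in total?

2

Insert 606: h=11, slot 11 empty => index 11.
Insert 505: h=12, slot 12 empty => index 12.
Insert 542: h=15, slot 15 empty => index 15.
Insert 903: h=2, slot 2 empty => index 2.
Insert 891: h=7, slot 7 empty => index 7.
Insert 12: h=12, slot 12 occupied => index 13.
Insert 371: h=14, slot 14 empty => index 14.
Insert 930: h=12, slots 12,13,14,15 occupied => index 16.
Insert 113: h=11, slots 11,12,13,14,15,16 occupied => index 0.
Insert 725: h=11, slots 11,12,13,14,15,16,0 occupied => index 1.
Table: [113, 725, 903, _, _, _, _, 891, _, _, _, 606, 505, 12, 371, 542, 930]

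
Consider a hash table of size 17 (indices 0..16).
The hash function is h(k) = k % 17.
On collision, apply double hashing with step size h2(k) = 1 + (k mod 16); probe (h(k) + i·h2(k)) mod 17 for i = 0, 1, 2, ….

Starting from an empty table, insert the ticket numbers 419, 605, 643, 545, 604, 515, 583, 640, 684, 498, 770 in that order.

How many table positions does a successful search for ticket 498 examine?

2

Insert 419: h=11, slot 11 empty → index 11.
Insert 605: h=10, slot 10 empty → index 10.
Insert 643: h=14, slot 14 empty → index 14.
Insert 545: h=1, slot 1 empty → index 1.
Insert 604: h=9, slot 9 empty → index 9.
Insert 515: h=5, slot 5 empty → index 5.
Insert 583: h=5, h2=8, slot 5 occupied → index 13.
Insert 640: h=11, h2=1, slot 11 occupied → index 12.
Insert 684: h=4, slot 4 empty → index 4.
Insert 498: h=5, h2=3, slot 5 occupied → index 8.
Insert 770: h=5, h2=3, slots 5,8,11,14 occupied → index 0.
Table: [770, 545, _, _, 684, 515, _, _, 498, 604, 605, 419, 640, 583, 643, _, _]
Lookup 498: h=5, h2=3, probe 5,8 → found at 8.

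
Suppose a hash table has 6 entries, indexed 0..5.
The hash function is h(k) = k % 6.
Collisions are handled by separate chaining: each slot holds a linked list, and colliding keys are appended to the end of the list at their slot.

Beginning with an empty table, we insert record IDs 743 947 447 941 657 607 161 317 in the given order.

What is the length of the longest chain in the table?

743 → bucket 5
947 → bucket 5 (collision)
447 → bucket 3
941 → bucket 5 (collision)
657 → bucket 3 (collision)
607 → bucket 1
161 → bucket 5 (collision)
317 → bucket 5 (collision)
Final buckets:
0: .
1: 607
2: .
3: 447 -> 657
4: .
5: 743 -> 947 -> 941 -> 161 -> 317

5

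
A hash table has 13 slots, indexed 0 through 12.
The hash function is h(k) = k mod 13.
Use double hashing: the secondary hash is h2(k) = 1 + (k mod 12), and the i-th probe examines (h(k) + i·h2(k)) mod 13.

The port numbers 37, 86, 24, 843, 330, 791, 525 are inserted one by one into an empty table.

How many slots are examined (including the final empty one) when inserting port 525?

Insert 37: h=11, slot 11 empty => index 11.
Insert 86: h=8, slot 8 empty => index 8.
Insert 24: h=11, h2=1, slot 11 occupied => index 12.
Insert 843: h=11, h2=4, slot 11 occupied => index 2.
Insert 330: h=5, slot 5 empty => index 5.
Insert 791: h=11, h2=12, slot 11 occupied => index 10.
Insert 525: h=5, h2=10, slots 5,2,12 occupied => index 9.
Table: [∅, ∅, 843, ∅, ∅, 330, ∅, ∅, 86, 525, 791, 37, 24]

4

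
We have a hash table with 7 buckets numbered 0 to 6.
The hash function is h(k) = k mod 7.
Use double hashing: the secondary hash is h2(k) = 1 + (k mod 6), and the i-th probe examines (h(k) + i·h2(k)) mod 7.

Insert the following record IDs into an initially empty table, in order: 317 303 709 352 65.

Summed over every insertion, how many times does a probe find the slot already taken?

4

317: h=2 => slot 2
303: h=2, h2=4, probe 2,6 => slot 6
709: h=2, h2=2, probe 2,4 => slot 4
352: h=2, h2=5, probe 2,0 => slot 0
65: h=2, h2=6, probe 2,1 => slot 1
Table: [352, 65, 317, -, 709, -, 303]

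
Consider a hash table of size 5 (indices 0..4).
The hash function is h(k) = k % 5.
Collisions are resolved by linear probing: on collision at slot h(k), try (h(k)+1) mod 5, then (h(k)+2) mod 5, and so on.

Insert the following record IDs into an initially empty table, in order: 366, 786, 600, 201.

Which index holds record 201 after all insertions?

366: h=1 => slot 1
786: h=1, probe 1,2 => slot 2
600: h=0 => slot 0
201: h=1, probe 1,2,3 => slot 3
Table: [600, 366, 786, 201, —]

3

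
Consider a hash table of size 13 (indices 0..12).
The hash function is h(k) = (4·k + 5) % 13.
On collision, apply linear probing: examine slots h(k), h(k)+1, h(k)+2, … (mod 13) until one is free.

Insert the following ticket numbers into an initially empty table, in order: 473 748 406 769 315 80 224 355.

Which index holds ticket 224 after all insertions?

473: h=12 -> slot 12
748: h=7 -> slot 7
406: h=4 -> slot 4
769: h=0 -> slot 0
315: h=4, probe 4,5 -> slot 5
80: h=0, probe 0,1 -> slot 1
224: h=4, probe 4,5,6 -> slot 6
355: h=8 -> slot 8
Table: [769, 80, —, —, 406, 315, 224, 748, 355, —, —, —, 473]

6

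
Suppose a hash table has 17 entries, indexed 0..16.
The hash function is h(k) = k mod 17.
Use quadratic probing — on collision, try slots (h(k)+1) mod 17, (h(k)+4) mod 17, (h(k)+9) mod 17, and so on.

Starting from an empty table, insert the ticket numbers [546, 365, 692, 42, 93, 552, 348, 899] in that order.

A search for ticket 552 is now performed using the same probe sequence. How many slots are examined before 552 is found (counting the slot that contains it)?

5

Insert 546: h=2, slot 2 empty => index 2.
Insert 365: h=8, slot 8 empty => index 8.
Insert 692: h=12, slot 12 empty => index 12.
Insert 42: h=8, slot 8 occupied => index 9.
Insert 93: h=8, slots 8,9,12 occupied => index 0.
Insert 552: h=8, slots 8,9,12,0 occupied => index 7.
Insert 348: h=8, slots 8,9,12,0,7 occupied => index 16.
Insert 899: h=15, slot 15 empty => index 15.
Table: [93, ∅, 546, ∅, ∅, ∅, ∅, 552, 365, 42, ∅, ∅, 692, ∅, ∅, 899, 348]
Lookup 552: h=8, probe 8,9,12,0,7 → found at 7.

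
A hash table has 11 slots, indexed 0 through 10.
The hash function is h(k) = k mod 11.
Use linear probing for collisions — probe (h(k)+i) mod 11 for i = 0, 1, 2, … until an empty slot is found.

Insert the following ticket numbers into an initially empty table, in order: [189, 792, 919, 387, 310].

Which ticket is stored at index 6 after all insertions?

919

Insert 189: h=2, slot 2 empty => index 2.
Insert 792: h=0, slot 0 empty => index 0.
Insert 919: h=6, slot 6 empty => index 6.
Insert 387: h=2, slot 2 occupied => index 3.
Insert 310: h=2, slots 2,3 occupied => index 4.
Table: [792, _, 189, 387, 310, _, 919, _, _, _, _]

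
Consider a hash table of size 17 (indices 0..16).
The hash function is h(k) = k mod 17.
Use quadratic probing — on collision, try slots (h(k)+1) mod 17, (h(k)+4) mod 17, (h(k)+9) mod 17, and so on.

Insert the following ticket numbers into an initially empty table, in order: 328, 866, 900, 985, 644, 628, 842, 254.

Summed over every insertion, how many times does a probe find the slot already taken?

11

328 hashes to 5; slot 5 is free -> place at 5.
866 hashes to 16; slot 16 is free -> place at 16.
900 hashes to 16; 16 taken -> place at 0.
985 hashes to 16; 16,0 taken -> place at 3.
644 hashes to 15; slot 15 is free -> place at 15.
628 hashes to 16; 16,0,3 taken -> place at 8.
842 hashes to 9; slot 9 is free -> place at 9.
254 hashes to 16; 16,0,3,8,15 taken -> place at 7.
Table: [900, -, -, 985, -, 328, -, 254, 628, 842, -, -, -, -, -, 644, 866]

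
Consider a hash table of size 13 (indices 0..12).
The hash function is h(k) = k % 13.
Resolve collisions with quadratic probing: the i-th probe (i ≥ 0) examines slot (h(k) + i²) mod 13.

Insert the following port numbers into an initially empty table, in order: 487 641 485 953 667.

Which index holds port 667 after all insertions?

0

Insert 487: h=6, slot 6 empty -> index 6.
Insert 641: h=4, slot 4 empty -> index 4.
Insert 485: h=4, slot 4 occupied -> index 5.
Insert 953: h=4, slots 4,5 occupied -> index 8.
Insert 667: h=4, slots 4,5,8 occupied -> index 0.
Table: [667, ., ., ., 641, 485, 487, ., 953, ., ., ., .]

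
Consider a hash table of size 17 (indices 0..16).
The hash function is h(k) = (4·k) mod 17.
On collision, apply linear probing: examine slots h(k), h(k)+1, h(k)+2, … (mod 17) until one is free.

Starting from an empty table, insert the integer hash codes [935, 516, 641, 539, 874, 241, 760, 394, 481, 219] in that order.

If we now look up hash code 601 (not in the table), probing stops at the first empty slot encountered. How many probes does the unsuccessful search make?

Insert 935: h=0, slot 0 empty => index 0.
Insert 516: h=7, slot 7 empty => index 7.
Insert 641: h=14, slot 14 empty => index 14.
Insert 539: h=14, slot 14 occupied => index 15.
Insert 874: h=11, slot 11 empty => index 11.
Insert 241: h=12, slot 12 empty => index 12.
Insert 760: h=14, slots 14,15 occupied => index 16.
Insert 394: h=12, slot 12 occupied => index 13.
Insert 481: h=3, slot 3 empty => index 3.
Insert 219: h=9, slot 9 empty => index 9.
Table: [935, -, -, 481, -, -, -, 516, -, 219, -, 874, 241, 394, 641, 539, 760]
Lookup 601: h=7, probe 7,8 → slot 8 empty, not found.

2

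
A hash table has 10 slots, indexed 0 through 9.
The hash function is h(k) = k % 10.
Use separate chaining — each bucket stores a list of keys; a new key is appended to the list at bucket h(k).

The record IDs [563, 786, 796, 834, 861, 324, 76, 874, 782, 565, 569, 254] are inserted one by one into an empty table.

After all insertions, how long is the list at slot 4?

4

Insert 563: h=3, bucket 3 empty -> new chain.
Insert 786: h=6, bucket 6 empty -> new chain.
Insert 796: h=6, bucket 6 nonempty -> append to chain.
Insert 834: h=4, bucket 4 empty -> new chain.
Insert 861: h=1, bucket 1 empty -> new chain.
Insert 324: h=4, bucket 4 nonempty -> append to chain.
Insert 76: h=6, bucket 6 nonempty -> append to chain.
Insert 874: h=4, bucket 4 nonempty -> append to chain.
Insert 782: h=2, bucket 2 empty -> new chain.
Insert 565: h=5, bucket 5 empty -> new chain.
Insert 569: h=9, bucket 9 empty -> new chain.
Insert 254: h=4, bucket 4 nonempty -> append to chain.
Final buckets:
0: _
1: 861
2: 782
3: 563
4: 834 -> 324 -> 874 -> 254
5: 565
6: 786 -> 796 -> 76
7: _
8: _
9: 569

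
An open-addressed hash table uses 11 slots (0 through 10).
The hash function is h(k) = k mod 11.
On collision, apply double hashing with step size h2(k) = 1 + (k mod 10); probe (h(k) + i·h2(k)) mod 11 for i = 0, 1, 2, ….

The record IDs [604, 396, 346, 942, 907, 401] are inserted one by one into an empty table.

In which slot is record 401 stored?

Insert 604: h=10, slot 10 empty => index 10.
Insert 396: h=0, slot 0 empty => index 0.
Insert 346: h=5, slot 5 empty => index 5.
Insert 942: h=7, slot 7 empty => index 7.
Insert 907: h=5, h2=8, slot 5 occupied => index 2.
Insert 401: h=5, h2=2, slots 5,7 occupied => index 9.
Table: [396, ., 907, ., ., 346, ., 942, ., 401, 604]

9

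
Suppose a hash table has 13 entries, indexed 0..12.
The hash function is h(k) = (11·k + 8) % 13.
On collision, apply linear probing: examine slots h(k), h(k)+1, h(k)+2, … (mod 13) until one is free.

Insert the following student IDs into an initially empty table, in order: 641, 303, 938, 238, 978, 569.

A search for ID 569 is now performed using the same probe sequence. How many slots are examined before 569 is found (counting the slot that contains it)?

5

Insert 641: h=0, slot 0 empty → index 0.
Insert 303: h=0, slot 0 occupied → index 1.
Insert 938: h=4, slot 4 empty → index 4.
Insert 238: h=0, slots 0,1 occupied → index 2.
Insert 978: h=2, slot 2 occupied → index 3.
Insert 569: h=1, slots 1,2,3,4 occupied → index 5.
Table: [641, 303, 238, 978, 938, 569, -, -, -, -, -, -, -]
Lookup 569: h=1, probe 1,2,3,4,5 → found at 5.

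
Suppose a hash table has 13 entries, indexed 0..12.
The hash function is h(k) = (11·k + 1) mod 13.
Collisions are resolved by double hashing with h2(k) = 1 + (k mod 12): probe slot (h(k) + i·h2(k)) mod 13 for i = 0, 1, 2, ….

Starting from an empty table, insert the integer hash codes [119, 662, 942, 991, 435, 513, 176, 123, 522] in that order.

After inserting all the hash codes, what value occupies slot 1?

123

Insert 119: h=10, slot 10 empty => index 10.
Insert 662: h=3, slot 3 empty => index 3.
Insert 942: h=2, slot 2 empty => index 2.
Insert 991: h=8, slot 8 empty => index 8.
Insert 435: h=2, h2=4, slot 2 occupied => index 6.
Insert 513: h=2, h2=10, slot 2 occupied => index 12.
Insert 176: h=0, slot 0 empty => index 0.
Insert 123: h=2, h2=4, slots 2,6,10 occupied => index 1.
Insert 522: h=10, h2=7, slot 10 occupied => index 4.
Table: [176, 123, 942, 662, 522, _, 435, _, 991, _, 119, _, 513]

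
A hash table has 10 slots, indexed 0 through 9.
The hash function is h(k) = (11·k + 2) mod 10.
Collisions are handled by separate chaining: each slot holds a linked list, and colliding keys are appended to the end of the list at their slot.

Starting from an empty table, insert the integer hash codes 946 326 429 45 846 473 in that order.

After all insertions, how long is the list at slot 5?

946 → bucket 8
326 → bucket 8 (collision)
429 → bucket 1
45 → bucket 7
846 → bucket 8 (collision)
473 → bucket 5
Final buckets:
0: ∅
1: 429
2: ∅
3: ∅
4: ∅
5: 473
6: ∅
7: 45
8: 946 -> 326 -> 846
9: ∅

1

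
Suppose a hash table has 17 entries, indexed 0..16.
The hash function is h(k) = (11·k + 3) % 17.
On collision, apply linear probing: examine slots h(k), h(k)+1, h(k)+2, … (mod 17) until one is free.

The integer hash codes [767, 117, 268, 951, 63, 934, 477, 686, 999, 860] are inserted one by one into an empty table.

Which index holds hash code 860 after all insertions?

767: h=8 -> slot 8
117: h=15 -> slot 15
268: h=10 -> slot 10
951: h=9 -> slot 9
63: h=16 -> slot 16
934: h=9, probe 9,10,11 -> slot 11
477: h=14 -> slot 14
686: h=1 -> slot 1
999: h=10, probe 10,11,12 -> slot 12
860: h=11, probe 11,12,13 -> slot 13
Table: [-, 686, -, -, -, -, -, -, 767, 951, 268, 934, 999, 860, 477, 117, 63]

13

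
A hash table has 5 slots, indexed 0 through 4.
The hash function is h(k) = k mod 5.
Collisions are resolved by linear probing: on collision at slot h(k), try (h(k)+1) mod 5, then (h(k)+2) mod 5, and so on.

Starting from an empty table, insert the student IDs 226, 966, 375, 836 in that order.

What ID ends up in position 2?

226: h=1 -> slot 1
966: h=1, probe 1,2 -> slot 2
375: h=0 -> slot 0
836: h=1, probe 1,2,3 -> slot 3
Table: [375, 226, 966, 836, _]

966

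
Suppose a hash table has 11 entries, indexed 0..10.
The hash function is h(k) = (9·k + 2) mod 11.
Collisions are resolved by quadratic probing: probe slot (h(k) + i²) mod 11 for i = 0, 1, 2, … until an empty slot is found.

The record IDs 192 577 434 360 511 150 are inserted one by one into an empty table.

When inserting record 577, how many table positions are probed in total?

2

192 hashes to 3; slot 3 is free -> place at 3.
577 hashes to 3; 3 taken -> place at 4.
434 hashes to 3; 3,4 taken -> place at 7.
360 hashes to 8; slot 8 is free -> place at 8.
511 hashes to 3; 3,4,7 taken -> place at 1.
150 hashes to 10; slot 10 is free -> place at 10.
Table: [-, 511, -, 192, 577, -, -, 434, 360, -, 150]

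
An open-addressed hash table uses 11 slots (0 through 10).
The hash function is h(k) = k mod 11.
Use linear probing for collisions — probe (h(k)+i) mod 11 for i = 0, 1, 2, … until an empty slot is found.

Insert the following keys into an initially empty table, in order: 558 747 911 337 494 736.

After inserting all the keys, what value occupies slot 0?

558 hashes to 8; slot 8 is free → place at 8.
747 hashes to 10; slot 10 is free → place at 10.
911 hashes to 9; slot 9 is free → place at 9.
337 hashes to 7; slot 7 is free → place at 7.
494 hashes to 10; 10 taken → place at 0.
736 hashes to 10; 10,0 taken → place at 1.
Table: [494, 736, —, —, —, —, —, 337, 558, 911, 747]

494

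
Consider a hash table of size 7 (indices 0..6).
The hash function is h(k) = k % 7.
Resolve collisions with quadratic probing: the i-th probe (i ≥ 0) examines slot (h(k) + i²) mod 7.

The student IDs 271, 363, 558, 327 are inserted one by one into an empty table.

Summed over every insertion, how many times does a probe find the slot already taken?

5

271 hashes to 5; slot 5 is free => place at 5.
363 hashes to 6; slot 6 is free => place at 6.
558 hashes to 5; 5,6 taken => place at 2.
327 hashes to 5; 5,6,2 taken => place at 0.
Table: [327, _, 558, _, _, 271, 363]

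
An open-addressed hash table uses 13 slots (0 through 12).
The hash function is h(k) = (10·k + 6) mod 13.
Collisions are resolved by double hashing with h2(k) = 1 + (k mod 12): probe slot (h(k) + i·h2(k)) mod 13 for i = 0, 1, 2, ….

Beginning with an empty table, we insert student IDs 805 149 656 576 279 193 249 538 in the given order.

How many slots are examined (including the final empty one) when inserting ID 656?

805: h=9 → slot 9
149: h=1 → slot 1
656: h=1, h2=9, probe 1,10 → slot 10
576: h=7 → slot 7
279: h=1, h2=4, probe 1,5 → slot 5
193: h=12 → slot 12
249: h=0 → slot 0
538: h=4 → slot 4
Table: [249, 149, —, —, 538, 279, —, 576, —, 805, 656, —, 193]

2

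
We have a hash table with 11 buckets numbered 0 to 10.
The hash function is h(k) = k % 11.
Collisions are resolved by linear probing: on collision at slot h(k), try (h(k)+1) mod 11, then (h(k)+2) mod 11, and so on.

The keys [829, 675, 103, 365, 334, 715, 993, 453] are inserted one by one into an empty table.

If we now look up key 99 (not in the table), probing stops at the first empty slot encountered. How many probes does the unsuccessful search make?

829 hashes to 4; slot 4 is free => place at 4.
675 hashes to 4; 4 taken => place at 5.
103 hashes to 4; 4,5 taken => place at 6.
365 hashes to 2; slot 2 is free => place at 2.
334 hashes to 4; 4,5,6 taken => place at 7.
715 hashes to 0; slot 0 is free => place at 0.
993 hashes to 3; slot 3 is free => place at 3.
453 hashes to 2; 2,3,4,5,6,7 taken => place at 8.
Table: [715, -, 365, 993, 829, 675, 103, 334, 453, -, -]
Lookup 99: h=0, probe 0,1 → slot 1 empty, not found.

2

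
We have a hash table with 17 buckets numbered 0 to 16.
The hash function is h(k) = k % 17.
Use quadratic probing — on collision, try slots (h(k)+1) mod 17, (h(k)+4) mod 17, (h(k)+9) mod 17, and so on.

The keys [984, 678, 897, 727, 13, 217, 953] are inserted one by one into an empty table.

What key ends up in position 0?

984 hashes to 15; slot 15 is free -> place at 15.
678 hashes to 15; 15 taken -> place at 16.
897 hashes to 13; slot 13 is free -> place at 13.
727 hashes to 13; 13 taken -> place at 14.
13 hashes to 13; 13,14 taken -> place at 0.
217 hashes to 13; 13,14,0 taken -> place at 5.
953 hashes to 1; slot 1 is free -> place at 1.
Table: [13, 953, ., ., ., 217, ., ., ., ., ., ., ., 897, 727, 984, 678]

13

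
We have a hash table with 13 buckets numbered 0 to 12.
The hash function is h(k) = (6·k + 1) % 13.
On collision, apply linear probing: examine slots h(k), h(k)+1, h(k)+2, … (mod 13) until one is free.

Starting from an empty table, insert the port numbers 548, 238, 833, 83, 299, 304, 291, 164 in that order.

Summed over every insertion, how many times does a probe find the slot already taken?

548: h=0 => slot 0
238: h=12 => slot 12
833: h=7 => slot 7
83: h=5 => slot 5
299: h=1 => slot 1
304: h=5, probe 5,6 => slot 6
291: h=5, probe 5,6,7,8 => slot 8
164: h=10 => slot 10
Table: [548, 299, _, _, _, 83, 304, 833, 291, _, 164, _, 238]

4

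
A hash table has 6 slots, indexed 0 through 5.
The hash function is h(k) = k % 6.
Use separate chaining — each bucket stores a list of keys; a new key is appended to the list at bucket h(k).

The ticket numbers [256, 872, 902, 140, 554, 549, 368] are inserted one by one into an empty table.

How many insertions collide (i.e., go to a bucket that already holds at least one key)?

4

Insert 256: h=4, bucket 4 empty → new chain.
Insert 872: h=2, bucket 2 empty → new chain.
Insert 902: h=2, bucket 2 nonempty → append to chain.
Insert 140: h=2, bucket 2 nonempty → append to chain.
Insert 554: h=2, bucket 2 nonempty → append to chain.
Insert 549: h=3, bucket 3 empty → new chain.
Insert 368: h=2, bucket 2 nonempty → append to chain.
Final buckets:
0: -
1: -
2: 872 -> 902 -> 140 -> 554 -> 368
3: 549
4: 256
5: -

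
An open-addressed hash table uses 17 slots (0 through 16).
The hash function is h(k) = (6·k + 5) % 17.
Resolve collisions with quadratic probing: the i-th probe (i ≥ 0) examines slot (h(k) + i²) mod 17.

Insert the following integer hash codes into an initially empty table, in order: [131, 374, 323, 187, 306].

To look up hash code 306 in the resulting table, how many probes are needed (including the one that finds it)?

131: h=9 → slot 9
374: h=5 → slot 5
323: h=5, probe 5,6 → slot 6
187: h=5, probe 5,6,9,14 → slot 14
306: h=5, probe 5,6,9,14,4 → slot 4
Table: [-, -, -, -, 306, 374, 323, -, -, 131, -, -, -, -, 187, -, -]
Lookup 306: h=5, probe 5,6,9,14,4 → found at 4.

5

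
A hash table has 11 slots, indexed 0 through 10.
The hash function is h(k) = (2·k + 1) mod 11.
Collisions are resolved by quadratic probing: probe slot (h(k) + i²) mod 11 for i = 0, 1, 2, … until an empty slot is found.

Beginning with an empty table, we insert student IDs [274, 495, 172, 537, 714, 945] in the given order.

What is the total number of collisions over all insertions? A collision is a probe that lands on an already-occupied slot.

274: h=10 -> slot 10
495: h=1 -> slot 1
172: h=4 -> slot 4
537: h=8 -> slot 8
714: h=10, probe 10,0 -> slot 0
945: h=10, probe 10,0,3 -> slot 3
Table: [714, 495, ∅, 945, 172, ∅, ∅, ∅, 537, ∅, 274]

3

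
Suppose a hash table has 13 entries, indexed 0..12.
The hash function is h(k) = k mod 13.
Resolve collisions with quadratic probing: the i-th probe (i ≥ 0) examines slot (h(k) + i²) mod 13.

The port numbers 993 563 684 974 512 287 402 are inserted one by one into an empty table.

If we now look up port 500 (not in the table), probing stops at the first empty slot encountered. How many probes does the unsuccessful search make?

2

Insert 993: h=5, slot 5 empty -> index 5.
Insert 563: h=4, slot 4 empty -> index 4.
Insert 684: h=8, slot 8 empty -> index 8.
Insert 974: h=12, slot 12 empty -> index 12.
Insert 512: h=5, slot 5 occupied -> index 6.
Insert 287: h=1, slot 1 empty -> index 1.
Insert 402: h=12, slot 12 occupied -> index 0.
Table: [402, 287, ., ., 563, 993, 512, ., 684, ., ., ., 974]
Lookup 500: h=6, probe 6,7 → slot 7 empty, not found.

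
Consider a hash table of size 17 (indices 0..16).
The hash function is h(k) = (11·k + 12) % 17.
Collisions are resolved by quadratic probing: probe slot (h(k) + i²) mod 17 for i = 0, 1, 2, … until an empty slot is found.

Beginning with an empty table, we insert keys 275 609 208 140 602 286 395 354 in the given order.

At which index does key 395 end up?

9

Insert 275: h=11, slot 11 empty → index 11.
Insert 609: h=13, slot 13 empty → index 13.
Insert 208: h=5, slot 5 empty → index 5.
Insert 140: h=5, slot 5 occupied → index 6.
Insert 602: h=4, slot 4 empty → index 4.
Insert 286: h=13, slot 13 occupied → index 14.
Insert 395: h=5, slots 5,6 occupied → index 9.
Insert 354: h=13, slots 13,14 occupied → index 0.
Table: [354, ∅, ∅, ∅, 602, 208, 140, ∅, ∅, 395, ∅, 275, ∅, 609, 286, ∅, ∅]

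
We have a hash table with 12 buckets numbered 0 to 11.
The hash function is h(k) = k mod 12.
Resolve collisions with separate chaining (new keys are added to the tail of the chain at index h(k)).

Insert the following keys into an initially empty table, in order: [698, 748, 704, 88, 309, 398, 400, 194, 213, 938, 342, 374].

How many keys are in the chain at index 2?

5

698 → bucket 2
748 → bucket 4
704 → bucket 8
88 → bucket 4 (collision)
309 → bucket 9
398 → bucket 2 (collision)
400 → bucket 4 (collision)
194 → bucket 2 (collision)
213 → bucket 9 (collision)
938 → bucket 2 (collision)
342 → bucket 6
374 → bucket 2 (collision)
Final buckets:
0: —
1: —
2: 698 -> 398 -> 194 -> 938 -> 374
3: —
4: 748 -> 88 -> 400
5: —
6: 342
7: —
8: 704
9: 309 -> 213
10: —
11: —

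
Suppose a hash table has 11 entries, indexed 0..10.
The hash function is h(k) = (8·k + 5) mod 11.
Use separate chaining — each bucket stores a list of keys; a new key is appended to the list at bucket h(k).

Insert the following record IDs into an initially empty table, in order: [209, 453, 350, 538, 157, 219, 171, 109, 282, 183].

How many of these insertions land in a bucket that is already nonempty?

209 → bucket 5
453 → bucket 10
350 → bucket 0
538 → bucket 8
157 → bucket 7
219 → bucket 8 (collision)
171 → bucket 9
109 → bucket 8 (collision)
282 → bucket 6
183 → bucket 6 (collision)
Final buckets:
0: 350
1: ∅
2: ∅
3: ∅
4: ∅
5: 209
6: 282 -> 183
7: 157
8: 538 -> 219 -> 109
9: 171
10: 453

3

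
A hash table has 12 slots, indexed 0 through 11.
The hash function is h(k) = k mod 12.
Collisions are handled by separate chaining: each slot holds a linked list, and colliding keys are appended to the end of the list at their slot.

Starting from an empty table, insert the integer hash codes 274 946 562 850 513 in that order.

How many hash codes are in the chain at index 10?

4

Insert 274: h=10, bucket 10 empty → new chain.
Insert 946: h=10, bucket 10 nonempty → append to chain.
Insert 562: h=10, bucket 10 nonempty → append to chain.
Insert 850: h=10, bucket 10 nonempty → append to chain.
Insert 513: h=9, bucket 9 empty → new chain.
Final buckets:
0: ∅
1: ∅
2: ∅
3: ∅
4: ∅
5: ∅
6: ∅
7: ∅
8: ∅
9: 513
10: 274 -> 946 -> 562 -> 850
11: ∅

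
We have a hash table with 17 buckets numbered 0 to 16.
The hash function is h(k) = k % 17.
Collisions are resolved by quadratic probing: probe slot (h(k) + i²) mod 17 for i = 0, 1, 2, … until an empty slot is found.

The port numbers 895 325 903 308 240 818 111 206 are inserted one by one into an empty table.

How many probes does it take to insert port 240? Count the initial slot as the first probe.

895 hashes to 11; slot 11 is free → place at 11.
325 hashes to 2; slot 2 is free → place at 2.
903 hashes to 2; 2 taken → place at 3.
308 hashes to 2; 2,3 taken → place at 6.
240 hashes to 2; 2,3,6,11 taken → place at 1.
818 hashes to 2; 2,3,6,11,1 taken → place at 10.
111 hashes to 9; slot 9 is free → place at 9.
206 hashes to 2; 2,3,6,11,1,10 taken → place at 4.
Table: [_, 240, 325, 903, 206, _, 308, _, _, 111, 818, 895, _, _, _, _, _]

5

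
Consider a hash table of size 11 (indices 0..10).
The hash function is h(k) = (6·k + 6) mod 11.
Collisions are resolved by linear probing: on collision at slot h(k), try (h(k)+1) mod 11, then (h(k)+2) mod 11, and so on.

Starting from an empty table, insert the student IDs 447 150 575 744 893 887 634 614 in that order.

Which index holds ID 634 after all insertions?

Insert 447: h=4, slot 4 empty => index 4.
Insert 150: h=4, slot 4 occupied => index 5.
Insert 575: h=2, slot 2 empty => index 2.
Insert 744: h=4, slots 4,5 occupied => index 6.
Insert 893: h=7, slot 7 empty => index 7.
Insert 887: h=4, slots 4,5,6,7 occupied => index 8.
Insert 634: h=4, slots 4,5,6,7,8 occupied => index 9.
Insert 614: h=5, slots 5,6,7,8,9 occupied => index 10.
Table: [—, —, 575, —, 447, 150, 744, 893, 887, 634, 614]

9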